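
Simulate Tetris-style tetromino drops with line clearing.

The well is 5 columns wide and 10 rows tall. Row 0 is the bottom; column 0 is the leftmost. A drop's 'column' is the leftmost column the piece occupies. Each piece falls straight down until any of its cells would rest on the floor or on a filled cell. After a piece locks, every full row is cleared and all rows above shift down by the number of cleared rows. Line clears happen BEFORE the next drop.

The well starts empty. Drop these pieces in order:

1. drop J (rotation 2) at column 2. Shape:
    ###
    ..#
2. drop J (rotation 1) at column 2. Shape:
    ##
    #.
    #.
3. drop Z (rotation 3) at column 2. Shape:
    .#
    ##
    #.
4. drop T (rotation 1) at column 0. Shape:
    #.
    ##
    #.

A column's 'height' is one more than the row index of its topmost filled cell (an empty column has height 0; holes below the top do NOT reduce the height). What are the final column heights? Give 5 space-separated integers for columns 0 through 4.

Drop 1: J rot2 at col 2 lands with bottom-row=0; cleared 0 line(s) (total 0); column heights now [0 0 2 2 2], max=2
Drop 2: J rot1 at col 2 lands with bottom-row=2; cleared 0 line(s) (total 0); column heights now [0 0 5 5 2], max=5
Drop 3: Z rot3 at col 2 lands with bottom-row=5; cleared 0 line(s) (total 0); column heights now [0 0 7 8 2], max=8
Drop 4: T rot1 at col 0 lands with bottom-row=0; cleared 1 line(s) (total 1); column heights now [2 0 6 7 1], max=7

Answer: 2 0 6 7 1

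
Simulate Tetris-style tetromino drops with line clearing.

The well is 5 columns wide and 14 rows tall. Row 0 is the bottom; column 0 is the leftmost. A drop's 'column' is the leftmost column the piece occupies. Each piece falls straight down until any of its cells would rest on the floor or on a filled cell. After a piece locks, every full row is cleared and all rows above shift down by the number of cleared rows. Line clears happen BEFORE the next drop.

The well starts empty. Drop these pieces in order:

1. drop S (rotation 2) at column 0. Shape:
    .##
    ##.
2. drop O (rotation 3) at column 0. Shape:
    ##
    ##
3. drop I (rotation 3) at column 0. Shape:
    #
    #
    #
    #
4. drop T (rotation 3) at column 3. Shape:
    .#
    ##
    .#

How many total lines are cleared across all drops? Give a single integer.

Drop 1: S rot2 at col 0 lands with bottom-row=0; cleared 0 line(s) (total 0); column heights now [1 2 2 0 0], max=2
Drop 2: O rot3 at col 0 lands with bottom-row=2; cleared 0 line(s) (total 0); column heights now [4 4 2 0 0], max=4
Drop 3: I rot3 at col 0 lands with bottom-row=4; cleared 0 line(s) (total 0); column heights now [8 4 2 0 0], max=8
Drop 4: T rot3 at col 3 lands with bottom-row=0; cleared 0 line(s) (total 0); column heights now [8 4 2 2 3], max=8

Answer: 0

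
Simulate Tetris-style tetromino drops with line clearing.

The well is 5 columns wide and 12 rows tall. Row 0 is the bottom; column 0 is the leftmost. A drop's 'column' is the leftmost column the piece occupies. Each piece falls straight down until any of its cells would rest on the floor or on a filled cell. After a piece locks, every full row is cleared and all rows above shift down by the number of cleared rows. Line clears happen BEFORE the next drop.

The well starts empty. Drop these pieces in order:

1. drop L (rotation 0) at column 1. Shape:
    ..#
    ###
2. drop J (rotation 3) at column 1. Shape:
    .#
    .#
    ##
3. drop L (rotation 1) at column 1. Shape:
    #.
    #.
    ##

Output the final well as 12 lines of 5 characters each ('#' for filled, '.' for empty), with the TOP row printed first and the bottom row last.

Answer: .....
.....
.....
.....
.....
.#...
.#...
.##..
..#..
..#..
.###.
.###.

Derivation:
Drop 1: L rot0 at col 1 lands with bottom-row=0; cleared 0 line(s) (total 0); column heights now [0 1 1 2 0], max=2
Drop 2: J rot3 at col 1 lands with bottom-row=1; cleared 0 line(s) (total 0); column heights now [0 2 4 2 0], max=4
Drop 3: L rot1 at col 1 lands with bottom-row=4; cleared 0 line(s) (total 0); column heights now [0 7 5 2 0], max=7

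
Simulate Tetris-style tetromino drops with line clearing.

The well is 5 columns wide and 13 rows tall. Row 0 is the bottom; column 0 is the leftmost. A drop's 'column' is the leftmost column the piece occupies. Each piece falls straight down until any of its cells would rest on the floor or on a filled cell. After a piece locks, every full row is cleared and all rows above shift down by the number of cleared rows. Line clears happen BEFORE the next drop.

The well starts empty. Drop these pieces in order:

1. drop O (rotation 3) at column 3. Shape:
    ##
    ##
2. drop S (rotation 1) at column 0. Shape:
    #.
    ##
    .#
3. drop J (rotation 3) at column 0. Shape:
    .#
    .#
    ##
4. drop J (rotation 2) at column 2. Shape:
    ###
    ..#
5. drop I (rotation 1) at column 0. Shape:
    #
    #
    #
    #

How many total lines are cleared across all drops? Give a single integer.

Answer: 1

Derivation:
Drop 1: O rot3 at col 3 lands with bottom-row=0; cleared 0 line(s) (total 0); column heights now [0 0 0 2 2], max=2
Drop 2: S rot1 at col 0 lands with bottom-row=0; cleared 0 line(s) (total 0); column heights now [3 2 0 2 2], max=3
Drop 3: J rot3 at col 0 lands with bottom-row=3; cleared 0 line(s) (total 0); column heights now [4 6 0 2 2], max=6
Drop 4: J rot2 at col 2 lands with bottom-row=2; cleared 1 line(s) (total 1); column heights now [3 5 0 2 3], max=5
Drop 5: I rot1 at col 0 lands with bottom-row=3; cleared 0 line(s) (total 1); column heights now [7 5 0 2 3], max=7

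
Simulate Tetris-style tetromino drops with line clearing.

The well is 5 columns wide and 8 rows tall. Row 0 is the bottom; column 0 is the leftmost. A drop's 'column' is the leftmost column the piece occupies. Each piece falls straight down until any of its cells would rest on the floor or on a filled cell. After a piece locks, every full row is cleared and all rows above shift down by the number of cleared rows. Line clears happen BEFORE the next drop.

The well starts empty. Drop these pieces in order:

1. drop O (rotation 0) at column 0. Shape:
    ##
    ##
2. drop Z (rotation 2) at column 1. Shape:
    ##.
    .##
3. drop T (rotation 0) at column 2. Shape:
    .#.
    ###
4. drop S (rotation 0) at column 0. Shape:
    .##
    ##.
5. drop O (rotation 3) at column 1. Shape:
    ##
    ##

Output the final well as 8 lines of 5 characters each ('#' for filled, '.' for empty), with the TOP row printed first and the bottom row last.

Answer: .....
.....
.##..
.##..
.###.
.##..
####.
##...

Derivation:
Drop 1: O rot0 at col 0 lands with bottom-row=0; cleared 0 line(s) (total 0); column heights now [2 2 0 0 0], max=2
Drop 2: Z rot2 at col 1 lands with bottom-row=1; cleared 0 line(s) (total 0); column heights now [2 3 3 2 0], max=3
Drop 3: T rot0 at col 2 lands with bottom-row=3; cleared 0 line(s) (total 0); column heights now [2 3 4 5 4], max=5
Drop 4: S rot0 at col 0 lands with bottom-row=3; cleared 1 line(s) (total 1); column heights now [2 4 4 4 0], max=4
Drop 5: O rot3 at col 1 lands with bottom-row=4; cleared 0 line(s) (total 1); column heights now [2 6 6 4 0], max=6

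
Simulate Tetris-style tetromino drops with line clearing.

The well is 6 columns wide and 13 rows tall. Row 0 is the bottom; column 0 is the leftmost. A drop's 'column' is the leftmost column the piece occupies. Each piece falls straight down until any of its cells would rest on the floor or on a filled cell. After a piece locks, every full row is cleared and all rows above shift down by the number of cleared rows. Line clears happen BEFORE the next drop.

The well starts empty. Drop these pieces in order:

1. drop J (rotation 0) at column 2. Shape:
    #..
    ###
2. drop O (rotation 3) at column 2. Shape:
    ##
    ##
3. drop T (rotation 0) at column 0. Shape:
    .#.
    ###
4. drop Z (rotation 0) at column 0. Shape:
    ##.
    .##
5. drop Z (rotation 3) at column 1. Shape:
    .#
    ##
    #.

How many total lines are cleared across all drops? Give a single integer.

Drop 1: J rot0 at col 2 lands with bottom-row=0; cleared 0 line(s) (total 0); column heights now [0 0 2 1 1 0], max=2
Drop 2: O rot3 at col 2 lands with bottom-row=2; cleared 0 line(s) (total 0); column heights now [0 0 4 4 1 0], max=4
Drop 3: T rot0 at col 0 lands with bottom-row=4; cleared 0 line(s) (total 0); column heights now [5 6 5 4 1 0], max=6
Drop 4: Z rot0 at col 0 lands with bottom-row=6; cleared 0 line(s) (total 0); column heights now [8 8 7 4 1 0], max=8
Drop 5: Z rot3 at col 1 lands with bottom-row=8; cleared 0 line(s) (total 0); column heights now [8 10 11 4 1 0], max=11

Answer: 0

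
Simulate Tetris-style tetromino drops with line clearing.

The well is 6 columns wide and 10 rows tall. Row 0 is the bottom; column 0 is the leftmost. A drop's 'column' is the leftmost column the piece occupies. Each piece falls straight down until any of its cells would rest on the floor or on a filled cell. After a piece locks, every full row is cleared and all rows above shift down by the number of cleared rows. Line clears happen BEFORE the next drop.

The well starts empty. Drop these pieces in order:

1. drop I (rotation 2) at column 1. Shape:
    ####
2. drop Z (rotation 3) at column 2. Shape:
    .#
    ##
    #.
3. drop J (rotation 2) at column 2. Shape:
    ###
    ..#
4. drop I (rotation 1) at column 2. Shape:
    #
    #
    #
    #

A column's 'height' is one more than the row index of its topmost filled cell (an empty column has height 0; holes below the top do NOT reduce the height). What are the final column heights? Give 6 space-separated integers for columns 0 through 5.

Drop 1: I rot2 at col 1 lands with bottom-row=0; cleared 0 line(s) (total 0); column heights now [0 1 1 1 1 0], max=1
Drop 2: Z rot3 at col 2 lands with bottom-row=1; cleared 0 line(s) (total 0); column heights now [0 1 3 4 1 0], max=4
Drop 3: J rot2 at col 2 lands with bottom-row=3; cleared 0 line(s) (total 0); column heights now [0 1 5 5 5 0], max=5
Drop 4: I rot1 at col 2 lands with bottom-row=5; cleared 0 line(s) (total 0); column heights now [0 1 9 5 5 0], max=9

Answer: 0 1 9 5 5 0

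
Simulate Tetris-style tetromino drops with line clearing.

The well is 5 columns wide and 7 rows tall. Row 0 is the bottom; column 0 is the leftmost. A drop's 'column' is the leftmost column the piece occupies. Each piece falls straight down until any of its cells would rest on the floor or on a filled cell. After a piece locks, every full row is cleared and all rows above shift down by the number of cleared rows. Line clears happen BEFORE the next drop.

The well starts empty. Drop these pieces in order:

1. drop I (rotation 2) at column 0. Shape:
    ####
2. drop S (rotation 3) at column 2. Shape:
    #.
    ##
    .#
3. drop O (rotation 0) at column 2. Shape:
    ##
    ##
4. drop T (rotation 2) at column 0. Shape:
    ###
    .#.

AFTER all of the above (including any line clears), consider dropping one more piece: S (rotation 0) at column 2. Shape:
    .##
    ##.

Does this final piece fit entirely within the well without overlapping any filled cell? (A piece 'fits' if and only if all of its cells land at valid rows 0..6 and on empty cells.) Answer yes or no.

Answer: no

Derivation:
Drop 1: I rot2 at col 0 lands with bottom-row=0; cleared 0 line(s) (total 0); column heights now [1 1 1 1 0], max=1
Drop 2: S rot3 at col 2 lands with bottom-row=1; cleared 0 line(s) (total 0); column heights now [1 1 4 3 0], max=4
Drop 3: O rot0 at col 2 lands with bottom-row=4; cleared 0 line(s) (total 0); column heights now [1 1 6 6 0], max=6
Drop 4: T rot2 at col 0 lands with bottom-row=5; cleared 0 line(s) (total 0); column heights now [7 7 7 6 0], max=7
Test piece S rot0 at col 2 (width 3): heights before test = [7 7 7 6 0]; fits = False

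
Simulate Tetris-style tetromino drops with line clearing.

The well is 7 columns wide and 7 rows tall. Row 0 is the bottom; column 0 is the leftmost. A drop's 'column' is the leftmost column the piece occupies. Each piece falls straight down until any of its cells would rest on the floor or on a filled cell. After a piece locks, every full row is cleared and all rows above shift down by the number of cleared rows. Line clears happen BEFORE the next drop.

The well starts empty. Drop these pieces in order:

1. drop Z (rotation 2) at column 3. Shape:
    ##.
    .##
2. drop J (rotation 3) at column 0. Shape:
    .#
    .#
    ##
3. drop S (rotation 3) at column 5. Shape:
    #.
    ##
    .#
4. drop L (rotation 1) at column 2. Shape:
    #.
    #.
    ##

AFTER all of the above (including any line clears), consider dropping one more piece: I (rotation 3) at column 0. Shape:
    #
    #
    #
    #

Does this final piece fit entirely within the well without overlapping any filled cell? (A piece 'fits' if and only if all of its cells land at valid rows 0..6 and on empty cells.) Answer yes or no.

Answer: yes

Derivation:
Drop 1: Z rot2 at col 3 lands with bottom-row=0; cleared 0 line(s) (total 0); column heights now [0 0 0 2 2 1 0], max=2
Drop 2: J rot3 at col 0 lands with bottom-row=0; cleared 0 line(s) (total 0); column heights now [1 3 0 2 2 1 0], max=3
Drop 3: S rot3 at col 5 lands with bottom-row=0; cleared 0 line(s) (total 0); column heights now [1 3 0 2 2 3 2], max=3
Drop 4: L rot1 at col 2 lands with bottom-row=2; cleared 0 line(s) (total 0); column heights now [1 3 5 3 2 3 2], max=5
Test piece I rot3 at col 0 (width 1): heights before test = [1 3 5 3 2 3 2]; fits = True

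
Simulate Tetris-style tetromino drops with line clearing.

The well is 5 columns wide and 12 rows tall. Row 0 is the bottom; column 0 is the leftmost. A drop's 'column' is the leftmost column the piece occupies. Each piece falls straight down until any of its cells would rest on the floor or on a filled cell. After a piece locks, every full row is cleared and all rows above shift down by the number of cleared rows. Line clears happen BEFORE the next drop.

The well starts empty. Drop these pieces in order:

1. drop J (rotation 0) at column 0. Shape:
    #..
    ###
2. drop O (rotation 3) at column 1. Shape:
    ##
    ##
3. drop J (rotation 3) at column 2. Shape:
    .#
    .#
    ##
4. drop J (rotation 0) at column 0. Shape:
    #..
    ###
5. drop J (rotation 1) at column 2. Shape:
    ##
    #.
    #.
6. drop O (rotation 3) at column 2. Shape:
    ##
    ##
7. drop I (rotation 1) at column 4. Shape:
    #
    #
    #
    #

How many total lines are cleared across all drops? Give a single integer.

Answer: 0

Derivation:
Drop 1: J rot0 at col 0 lands with bottom-row=0; cleared 0 line(s) (total 0); column heights now [2 1 1 0 0], max=2
Drop 2: O rot3 at col 1 lands with bottom-row=1; cleared 0 line(s) (total 0); column heights now [2 3 3 0 0], max=3
Drop 3: J rot3 at col 2 lands with bottom-row=3; cleared 0 line(s) (total 0); column heights now [2 3 4 6 0], max=6
Drop 4: J rot0 at col 0 lands with bottom-row=4; cleared 0 line(s) (total 0); column heights now [6 5 5 6 0], max=6
Drop 5: J rot1 at col 2 lands with bottom-row=5; cleared 0 line(s) (total 0); column heights now [6 5 8 8 0], max=8
Drop 6: O rot3 at col 2 lands with bottom-row=8; cleared 0 line(s) (total 0); column heights now [6 5 10 10 0], max=10
Drop 7: I rot1 at col 4 lands with bottom-row=0; cleared 0 line(s) (total 0); column heights now [6 5 10 10 4], max=10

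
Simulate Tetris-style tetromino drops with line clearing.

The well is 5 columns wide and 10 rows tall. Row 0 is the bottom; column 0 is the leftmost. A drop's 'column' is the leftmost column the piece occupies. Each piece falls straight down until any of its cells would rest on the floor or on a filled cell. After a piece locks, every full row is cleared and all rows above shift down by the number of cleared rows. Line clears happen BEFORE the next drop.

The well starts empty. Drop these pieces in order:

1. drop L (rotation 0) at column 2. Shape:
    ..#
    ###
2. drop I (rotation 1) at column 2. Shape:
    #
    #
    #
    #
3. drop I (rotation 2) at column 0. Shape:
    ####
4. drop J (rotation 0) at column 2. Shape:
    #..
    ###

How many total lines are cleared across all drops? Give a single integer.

Answer: 0

Derivation:
Drop 1: L rot0 at col 2 lands with bottom-row=0; cleared 0 line(s) (total 0); column heights now [0 0 1 1 2], max=2
Drop 2: I rot1 at col 2 lands with bottom-row=1; cleared 0 line(s) (total 0); column heights now [0 0 5 1 2], max=5
Drop 3: I rot2 at col 0 lands with bottom-row=5; cleared 0 line(s) (total 0); column heights now [6 6 6 6 2], max=6
Drop 4: J rot0 at col 2 lands with bottom-row=6; cleared 0 line(s) (total 0); column heights now [6 6 8 7 7], max=8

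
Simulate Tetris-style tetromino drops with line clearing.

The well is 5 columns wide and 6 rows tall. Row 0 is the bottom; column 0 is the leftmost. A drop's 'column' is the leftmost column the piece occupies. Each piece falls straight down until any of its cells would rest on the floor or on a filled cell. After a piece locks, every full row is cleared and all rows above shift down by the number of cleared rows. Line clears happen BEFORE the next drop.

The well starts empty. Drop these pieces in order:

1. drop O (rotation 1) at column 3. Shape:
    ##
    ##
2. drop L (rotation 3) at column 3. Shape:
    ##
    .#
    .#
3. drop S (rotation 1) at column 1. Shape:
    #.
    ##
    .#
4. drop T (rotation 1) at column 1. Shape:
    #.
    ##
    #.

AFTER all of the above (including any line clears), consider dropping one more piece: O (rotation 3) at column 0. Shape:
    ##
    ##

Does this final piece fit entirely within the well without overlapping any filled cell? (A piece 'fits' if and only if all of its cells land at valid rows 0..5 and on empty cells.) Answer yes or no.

Drop 1: O rot1 at col 3 lands with bottom-row=0; cleared 0 line(s) (total 0); column heights now [0 0 0 2 2], max=2
Drop 2: L rot3 at col 3 lands with bottom-row=2; cleared 0 line(s) (total 0); column heights now [0 0 0 5 5], max=5
Drop 3: S rot1 at col 1 lands with bottom-row=0; cleared 0 line(s) (total 0); column heights now [0 3 2 5 5], max=5
Drop 4: T rot1 at col 1 lands with bottom-row=3; cleared 0 line(s) (total 0); column heights now [0 6 5 5 5], max=6
Test piece O rot3 at col 0 (width 2): heights before test = [0 6 5 5 5]; fits = False

Answer: no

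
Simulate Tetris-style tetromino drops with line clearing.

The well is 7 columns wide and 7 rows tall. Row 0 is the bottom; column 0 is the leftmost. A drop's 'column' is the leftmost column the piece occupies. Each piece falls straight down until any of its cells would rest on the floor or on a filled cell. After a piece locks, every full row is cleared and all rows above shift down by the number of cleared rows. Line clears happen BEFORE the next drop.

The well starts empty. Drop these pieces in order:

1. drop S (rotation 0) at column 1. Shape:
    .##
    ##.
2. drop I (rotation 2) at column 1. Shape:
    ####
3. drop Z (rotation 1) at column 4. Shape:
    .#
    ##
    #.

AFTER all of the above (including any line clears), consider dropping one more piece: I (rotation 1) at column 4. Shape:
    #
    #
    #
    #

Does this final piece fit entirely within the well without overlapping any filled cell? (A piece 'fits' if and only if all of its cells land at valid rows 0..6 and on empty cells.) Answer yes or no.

Answer: no

Derivation:
Drop 1: S rot0 at col 1 lands with bottom-row=0; cleared 0 line(s) (total 0); column heights now [0 1 2 2 0 0 0], max=2
Drop 2: I rot2 at col 1 lands with bottom-row=2; cleared 0 line(s) (total 0); column heights now [0 3 3 3 3 0 0], max=3
Drop 3: Z rot1 at col 4 lands with bottom-row=3; cleared 0 line(s) (total 0); column heights now [0 3 3 3 5 6 0], max=6
Test piece I rot1 at col 4 (width 1): heights before test = [0 3 3 3 5 6 0]; fits = False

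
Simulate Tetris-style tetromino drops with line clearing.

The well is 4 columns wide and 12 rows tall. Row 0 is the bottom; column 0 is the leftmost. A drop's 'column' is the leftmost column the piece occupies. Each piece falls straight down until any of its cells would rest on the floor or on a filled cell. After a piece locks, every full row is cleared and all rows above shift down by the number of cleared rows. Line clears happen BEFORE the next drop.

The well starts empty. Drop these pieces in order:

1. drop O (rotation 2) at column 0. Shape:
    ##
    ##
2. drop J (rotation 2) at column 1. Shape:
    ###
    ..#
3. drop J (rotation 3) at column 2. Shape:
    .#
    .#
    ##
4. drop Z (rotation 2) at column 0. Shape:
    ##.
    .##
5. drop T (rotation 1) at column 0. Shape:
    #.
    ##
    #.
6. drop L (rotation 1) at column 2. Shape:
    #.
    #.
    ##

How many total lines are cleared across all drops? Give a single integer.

Answer: 0

Derivation:
Drop 1: O rot2 at col 0 lands with bottom-row=0; cleared 0 line(s) (total 0); column heights now [2 2 0 0], max=2
Drop 2: J rot2 at col 1 lands with bottom-row=1; cleared 0 line(s) (total 0); column heights now [2 3 3 3], max=3
Drop 3: J rot3 at col 2 lands with bottom-row=3; cleared 0 line(s) (total 0); column heights now [2 3 4 6], max=6
Drop 4: Z rot2 at col 0 lands with bottom-row=4; cleared 0 line(s) (total 0); column heights now [6 6 5 6], max=6
Drop 5: T rot1 at col 0 lands with bottom-row=6; cleared 0 line(s) (total 0); column heights now [9 8 5 6], max=9
Drop 6: L rot1 at col 2 lands with bottom-row=6; cleared 0 line(s) (total 0); column heights now [9 8 9 7], max=9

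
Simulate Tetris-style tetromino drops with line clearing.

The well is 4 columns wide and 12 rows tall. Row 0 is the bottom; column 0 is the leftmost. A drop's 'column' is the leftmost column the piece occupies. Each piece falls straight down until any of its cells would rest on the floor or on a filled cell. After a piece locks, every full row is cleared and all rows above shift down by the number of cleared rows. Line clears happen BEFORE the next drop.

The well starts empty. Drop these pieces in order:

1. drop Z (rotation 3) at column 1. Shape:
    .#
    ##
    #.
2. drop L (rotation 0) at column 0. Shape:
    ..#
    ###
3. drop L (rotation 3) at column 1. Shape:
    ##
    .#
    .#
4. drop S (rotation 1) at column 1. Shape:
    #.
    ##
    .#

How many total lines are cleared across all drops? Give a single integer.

Drop 1: Z rot3 at col 1 lands with bottom-row=0; cleared 0 line(s) (total 0); column heights now [0 2 3 0], max=3
Drop 2: L rot0 at col 0 lands with bottom-row=3; cleared 0 line(s) (total 0); column heights now [4 4 5 0], max=5
Drop 3: L rot3 at col 1 lands with bottom-row=5; cleared 0 line(s) (total 0); column heights now [4 8 8 0], max=8
Drop 4: S rot1 at col 1 lands with bottom-row=8; cleared 0 line(s) (total 0); column heights now [4 11 10 0], max=11

Answer: 0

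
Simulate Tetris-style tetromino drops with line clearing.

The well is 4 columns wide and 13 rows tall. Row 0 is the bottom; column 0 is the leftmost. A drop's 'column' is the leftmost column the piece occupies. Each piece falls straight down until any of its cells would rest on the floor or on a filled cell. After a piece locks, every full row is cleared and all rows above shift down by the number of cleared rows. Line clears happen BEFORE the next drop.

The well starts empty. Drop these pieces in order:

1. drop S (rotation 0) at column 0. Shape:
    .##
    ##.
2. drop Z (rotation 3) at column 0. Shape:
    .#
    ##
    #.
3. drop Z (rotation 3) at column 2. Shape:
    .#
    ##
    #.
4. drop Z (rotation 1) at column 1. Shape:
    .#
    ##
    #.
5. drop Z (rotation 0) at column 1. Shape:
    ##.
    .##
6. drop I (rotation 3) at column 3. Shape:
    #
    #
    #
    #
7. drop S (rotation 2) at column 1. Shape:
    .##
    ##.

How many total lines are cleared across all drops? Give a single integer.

Answer: 0

Derivation:
Drop 1: S rot0 at col 0 lands with bottom-row=0; cleared 0 line(s) (total 0); column heights now [1 2 2 0], max=2
Drop 2: Z rot3 at col 0 lands with bottom-row=1; cleared 0 line(s) (total 0); column heights now [3 4 2 0], max=4
Drop 3: Z rot3 at col 2 lands with bottom-row=2; cleared 0 line(s) (total 0); column heights now [3 4 4 5], max=5
Drop 4: Z rot1 at col 1 lands with bottom-row=4; cleared 0 line(s) (total 0); column heights now [3 6 7 5], max=7
Drop 5: Z rot0 at col 1 lands with bottom-row=7; cleared 0 line(s) (total 0); column heights now [3 9 9 8], max=9
Drop 6: I rot3 at col 3 lands with bottom-row=8; cleared 0 line(s) (total 0); column heights now [3 9 9 12], max=12
Drop 7: S rot2 at col 1 lands with bottom-row=11; cleared 0 line(s) (total 0); column heights now [3 12 13 13], max=13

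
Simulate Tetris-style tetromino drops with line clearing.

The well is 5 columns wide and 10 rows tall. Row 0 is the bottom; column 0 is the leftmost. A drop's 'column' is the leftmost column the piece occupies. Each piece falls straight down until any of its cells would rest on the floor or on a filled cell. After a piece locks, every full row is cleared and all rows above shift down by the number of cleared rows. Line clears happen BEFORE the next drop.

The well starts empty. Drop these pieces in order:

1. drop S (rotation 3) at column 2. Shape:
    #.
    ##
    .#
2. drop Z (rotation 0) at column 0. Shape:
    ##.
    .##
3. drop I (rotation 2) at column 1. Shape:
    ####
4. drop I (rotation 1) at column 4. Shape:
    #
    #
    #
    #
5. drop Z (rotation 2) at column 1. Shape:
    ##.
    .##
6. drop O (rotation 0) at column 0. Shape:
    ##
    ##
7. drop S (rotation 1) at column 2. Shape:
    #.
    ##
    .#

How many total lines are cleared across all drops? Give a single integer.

Answer: 1

Derivation:
Drop 1: S rot3 at col 2 lands with bottom-row=0; cleared 0 line(s) (total 0); column heights now [0 0 3 2 0], max=3
Drop 2: Z rot0 at col 0 lands with bottom-row=3; cleared 0 line(s) (total 0); column heights now [5 5 4 2 0], max=5
Drop 3: I rot2 at col 1 lands with bottom-row=5; cleared 0 line(s) (total 0); column heights now [5 6 6 6 6], max=6
Drop 4: I rot1 at col 4 lands with bottom-row=6; cleared 0 line(s) (total 0); column heights now [5 6 6 6 10], max=10
Drop 5: Z rot2 at col 1 lands with bottom-row=6; cleared 0 line(s) (total 0); column heights now [5 8 8 7 10], max=10
Drop 6: O rot0 at col 0 lands with bottom-row=8; cleared 0 line(s) (total 0); column heights now [10 10 8 7 10], max=10
Drop 7: S rot1 at col 2 lands with bottom-row=7; cleared 1 line(s) (total 1); column heights now [9 9 9 8 9], max=9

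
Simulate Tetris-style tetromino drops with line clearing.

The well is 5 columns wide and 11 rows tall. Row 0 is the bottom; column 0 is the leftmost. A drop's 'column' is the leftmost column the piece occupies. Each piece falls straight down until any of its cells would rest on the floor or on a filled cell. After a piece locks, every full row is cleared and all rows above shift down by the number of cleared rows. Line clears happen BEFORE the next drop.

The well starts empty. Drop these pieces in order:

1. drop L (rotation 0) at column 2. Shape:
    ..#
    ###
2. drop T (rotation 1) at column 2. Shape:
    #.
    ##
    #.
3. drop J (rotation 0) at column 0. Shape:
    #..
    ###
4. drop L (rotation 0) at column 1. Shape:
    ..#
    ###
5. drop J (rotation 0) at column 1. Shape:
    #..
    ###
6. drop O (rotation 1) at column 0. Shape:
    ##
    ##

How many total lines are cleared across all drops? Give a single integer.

Answer: 0

Derivation:
Drop 1: L rot0 at col 2 lands with bottom-row=0; cleared 0 line(s) (total 0); column heights now [0 0 1 1 2], max=2
Drop 2: T rot1 at col 2 lands with bottom-row=1; cleared 0 line(s) (total 0); column heights now [0 0 4 3 2], max=4
Drop 3: J rot0 at col 0 lands with bottom-row=4; cleared 0 line(s) (total 0); column heights now [6 5 5 3 2], max=6
Drop 4: L rot0 at col 1 lands with bottom-row=5; cleared 0 line(s) (total 0); column heights now [6 6 6 7 2], max=7
Drop 5: J rot0 at col 1 lands with bottom-row=7; cleared 0 line(s) (total 0); column heights now [6 9 8 8 2], max=9
Drop 6: O rot1 at col 0 lands with bottom-row=9; cleared 0 line(s) (total 0); column heights now [11 11 8 8 2], max=11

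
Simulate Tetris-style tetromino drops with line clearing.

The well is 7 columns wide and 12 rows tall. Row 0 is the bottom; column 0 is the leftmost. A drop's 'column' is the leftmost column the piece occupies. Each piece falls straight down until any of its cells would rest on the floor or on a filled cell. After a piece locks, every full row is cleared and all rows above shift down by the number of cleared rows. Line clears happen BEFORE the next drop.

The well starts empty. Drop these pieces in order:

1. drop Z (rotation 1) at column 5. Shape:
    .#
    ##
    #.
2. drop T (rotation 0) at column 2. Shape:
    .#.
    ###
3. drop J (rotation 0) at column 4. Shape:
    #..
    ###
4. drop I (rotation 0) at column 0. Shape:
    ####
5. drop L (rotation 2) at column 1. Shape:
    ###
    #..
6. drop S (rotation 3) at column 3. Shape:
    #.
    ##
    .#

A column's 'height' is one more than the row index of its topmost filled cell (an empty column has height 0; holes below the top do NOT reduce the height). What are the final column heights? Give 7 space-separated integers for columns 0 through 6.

Answer: 3 5 5 8 7 4 4

Derivation:
Drop 1: Z rot1 at col 5 lands with bottom-row=0; cleared 0 line(s) (total 0); column heights now [0 0 0 0 0 2 3], max=3
Drop 2: T rot0 at col 2 lands with bottom-row=0; cleared 0 line(s) (total 0); column heights now [0 0 1 2 1 2 3], max=3
Drop 3: J rot0 at col 4 lands with bottom-row=3; cleared 0 line(s) (total 0); column heights now [0 0 1 2 5 4 4], max=5
Drop 4: I rot0 at col 0 lands with bottom-row=2; cleared 0 line(s) (total 0); column heights now [3 3 3 3 5 4 4], max=5
Drop 5: L rot2 at col 1 lands with bottom-row=3; cleared 0 line(s) (total 0); column heights now [3 5 5 5 5 4 4], max=5
Drop 6: S rot3 at col 3 lands with bottom-row=5; cleared 0 line(s) (total 0); column heights now [3 5 5 8 7 4 4], max=8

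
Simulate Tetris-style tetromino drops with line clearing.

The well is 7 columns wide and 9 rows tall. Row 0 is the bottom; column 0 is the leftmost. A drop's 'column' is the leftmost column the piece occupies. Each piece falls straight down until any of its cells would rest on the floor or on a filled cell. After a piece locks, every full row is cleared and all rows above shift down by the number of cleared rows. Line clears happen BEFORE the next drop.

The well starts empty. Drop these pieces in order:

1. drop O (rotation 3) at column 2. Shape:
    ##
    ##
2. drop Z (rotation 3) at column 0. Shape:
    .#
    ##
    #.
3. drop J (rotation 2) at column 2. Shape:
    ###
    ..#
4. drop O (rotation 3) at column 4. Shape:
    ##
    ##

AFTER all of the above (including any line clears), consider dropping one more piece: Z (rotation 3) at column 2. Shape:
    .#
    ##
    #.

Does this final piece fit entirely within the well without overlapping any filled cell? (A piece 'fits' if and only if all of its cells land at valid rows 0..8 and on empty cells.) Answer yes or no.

Drop 1: O rot3 at col 2 lands with bottom-row=0; cleared 0 line(s) (total 0); column heights now [0 0 2 2 0 0 0], max=2
Drop 2: Z rot3 at col 0 lands with bottom-row=0; cleared 0 line(s) (total 0); column heights now [2 3 2 2 0 0 0], max=3
Drop 3: J rot2 at col 2 lands with bottom-row=1; cleared 0 line(s) (total 0); column heights now [2 3 3 3 3 0 0], max=3
Drop 4: O rot3 at col 4 lands with bottom-row=3; cleared 0 line(s) (total 0); column heights now [2 3 3 3 5 5 0], max=5
Test piece Z rot3 at col 2 (width 2): heights before test = [2 3 3 3 5 5 0]; fits = True

Answer: yes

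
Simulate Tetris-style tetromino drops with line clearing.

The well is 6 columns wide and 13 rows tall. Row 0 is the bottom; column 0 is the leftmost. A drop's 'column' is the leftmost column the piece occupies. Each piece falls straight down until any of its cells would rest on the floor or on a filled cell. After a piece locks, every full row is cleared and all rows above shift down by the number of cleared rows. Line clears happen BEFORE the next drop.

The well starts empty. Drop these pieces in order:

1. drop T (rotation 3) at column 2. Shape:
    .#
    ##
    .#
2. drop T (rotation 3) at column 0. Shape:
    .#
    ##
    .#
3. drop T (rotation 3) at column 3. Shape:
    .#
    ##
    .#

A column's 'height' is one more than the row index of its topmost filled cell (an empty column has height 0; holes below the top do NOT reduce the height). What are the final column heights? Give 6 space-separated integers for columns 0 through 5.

Answer: 2 3 2 4 5 0

Derivation:
Drop 1: T rot3 at col 2 lands with bottom-row=0; cleared 0 line(s) (total 0); column heights now [0 0 2 3 0 0], max=3
Drop 2: T rot3 at col 0 lands with bottom-row=0; cleared 0 line(s) (total 0); column heights now [2 3 2 3 0 0], max=3
Drop 3: T rot3 at col 3 lands with bottom-row=2; cleared 0 line(s) (total 0); column heights now [2 3 2 4 5 0], max=5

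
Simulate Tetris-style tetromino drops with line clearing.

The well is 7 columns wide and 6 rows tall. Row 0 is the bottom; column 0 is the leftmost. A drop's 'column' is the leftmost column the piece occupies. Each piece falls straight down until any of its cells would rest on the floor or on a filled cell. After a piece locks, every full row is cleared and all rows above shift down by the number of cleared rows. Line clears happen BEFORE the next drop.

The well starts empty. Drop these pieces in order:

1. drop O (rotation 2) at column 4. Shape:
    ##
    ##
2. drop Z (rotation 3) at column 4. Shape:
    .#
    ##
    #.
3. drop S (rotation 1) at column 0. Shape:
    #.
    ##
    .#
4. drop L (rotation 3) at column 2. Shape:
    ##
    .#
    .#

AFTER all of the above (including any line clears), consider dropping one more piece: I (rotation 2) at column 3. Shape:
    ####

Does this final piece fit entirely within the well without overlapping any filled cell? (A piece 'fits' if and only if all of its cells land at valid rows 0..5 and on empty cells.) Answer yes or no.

Answer: yes

Derivation:
Drop 1: O rot2 at col 4 lands with bottom-row=0; cleared 0 line(s) (total 0); column heights now [0 0 0 0 2 2 0], max=2
Drop 2: Z rot3 at col 4 lands with bottom-row=2; cleared 0 line(s) (total 0); column heights now [0 0 0 0 4 5 0], max=5
Drop 3: S rot1 at col 0 lands with bottom-row=0; cleared 0 line(s) (total 0); column heights now [3 2 0 0 4 5 0], max=5
Drop 4: L rot3 at col 2 lands with bottom-row=0; cleared 0 line(s) (total 0); column heights now [3 2 3 3 4 5 0], max=5
Test piece I rot2 at col 3 (width 4): heights before test = [3 2 3 3 4 5 0]; fits = True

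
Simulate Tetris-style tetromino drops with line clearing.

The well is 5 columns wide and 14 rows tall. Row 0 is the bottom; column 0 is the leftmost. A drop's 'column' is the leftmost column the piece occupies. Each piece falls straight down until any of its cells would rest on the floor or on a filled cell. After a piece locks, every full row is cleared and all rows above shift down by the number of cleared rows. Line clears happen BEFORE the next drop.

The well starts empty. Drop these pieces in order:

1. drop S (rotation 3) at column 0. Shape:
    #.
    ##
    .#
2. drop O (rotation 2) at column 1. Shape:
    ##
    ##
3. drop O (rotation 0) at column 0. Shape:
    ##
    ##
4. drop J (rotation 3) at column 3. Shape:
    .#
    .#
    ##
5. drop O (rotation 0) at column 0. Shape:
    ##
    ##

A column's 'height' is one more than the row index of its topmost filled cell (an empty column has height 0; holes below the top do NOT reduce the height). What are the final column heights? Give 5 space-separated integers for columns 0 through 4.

Drop 1: S rot3 at col 0 lands with bottom-row=0; cleared 0 line(s) (total 0); column heights now [3 2 0 0 0], max=3
Drop 2: O rot2 at col 1 lands with bottom-row=2; cleared 0 line(s) (total 0); column heights now [3 4 4 0 0], max=4
Drop 3: O rot0 at col 0 lands with bottom-row=4; cleared 0 line(s) (total 0); column heights now [6 6 4 0 0], max=6
Drop 4: J rot3 at col 3 lands with bottom-row=0; cleared 0 line(s) (total 0); column heights now [6 6 4 1 3], max=6
Drop 5: O rot0 at col 0 lands with bottom-row=6; cleared 0 line(s) (total 0); column heights now [8 8 4 1 3], max=8

Answer: 8 8 4 1 3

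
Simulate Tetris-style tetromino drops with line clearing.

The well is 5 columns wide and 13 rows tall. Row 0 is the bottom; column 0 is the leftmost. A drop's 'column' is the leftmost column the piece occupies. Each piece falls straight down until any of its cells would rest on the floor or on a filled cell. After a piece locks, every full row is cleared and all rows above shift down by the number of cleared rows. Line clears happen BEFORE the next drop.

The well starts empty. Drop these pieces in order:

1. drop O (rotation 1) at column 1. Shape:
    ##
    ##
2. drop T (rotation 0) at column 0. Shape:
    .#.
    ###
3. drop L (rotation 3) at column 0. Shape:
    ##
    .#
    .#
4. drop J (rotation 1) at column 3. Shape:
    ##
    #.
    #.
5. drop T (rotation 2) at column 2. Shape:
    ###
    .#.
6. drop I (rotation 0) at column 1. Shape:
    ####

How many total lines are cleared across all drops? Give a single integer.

Drop 1: O rot1 at col 1 lands with bottom-row=0; cleared 0 line(s) (total 0); column heights now [0 2 2 0 0], max=2
Drop 2: T rot0 at col 0 lands with bottom-row=2; cleared 0 line(s) (total 0); column heights now [3 4 3 0 0], max=4
Drop 3: L rot3 at col 0 lands with bottom-row=4; cleared 0 line(s) (total 0); column heights now [7 7 3 0 0], max=7
Drop 4: J rot1 at col 3 lands with bottom-row=0; cleared 1 line(s) (total 1); column heights now [6 6 2 2 0], max=6
Drop 5: T rot2 at col 2 lands with bottom-row=2; cleared 0 line(s) (total 1); column heights now [6 6 4 4 4], max=6
Drop 6: I rot0 at col 1 lands with bottom-row=6; cleared 0 line(s) (total 1); column heights now [6 7 7 7 7], max=7

Answer: 1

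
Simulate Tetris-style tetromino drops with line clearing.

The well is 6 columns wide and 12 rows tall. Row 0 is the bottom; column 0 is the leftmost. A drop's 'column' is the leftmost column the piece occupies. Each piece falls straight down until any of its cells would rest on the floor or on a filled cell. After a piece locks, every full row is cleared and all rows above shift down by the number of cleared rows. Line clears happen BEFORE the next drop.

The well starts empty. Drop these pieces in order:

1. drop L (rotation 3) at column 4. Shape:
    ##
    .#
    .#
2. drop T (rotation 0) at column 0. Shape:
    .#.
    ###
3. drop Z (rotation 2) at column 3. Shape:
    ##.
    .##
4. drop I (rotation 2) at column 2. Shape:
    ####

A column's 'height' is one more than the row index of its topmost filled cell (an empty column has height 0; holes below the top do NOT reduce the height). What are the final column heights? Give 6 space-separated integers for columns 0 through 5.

Drop 1: L rot3 at col 4 lands with bottom-row=0; cleared 0 line(s) (total 0); column heights now [0 0 0 0 3 3], max=3
Drop 2: T rot0 at col 0 lands with bottom-row=0; cleared 0 line(s) (total 0); column heights now [1 2 1 0 3 3], max=3
Drop 3: Z rot2 at col 3 lands with bottom-row=3; cleared 0 line(s) (total 0); column heights now [1 2 1 5 5 4], max=5
Drop 4: I rot2 at col 2 lands with bottom-row=5; cleared 0 line(s) (total 0); column heights now [1 2 6 6 6 6], max=6

Answer: 1 2 6 6 6 6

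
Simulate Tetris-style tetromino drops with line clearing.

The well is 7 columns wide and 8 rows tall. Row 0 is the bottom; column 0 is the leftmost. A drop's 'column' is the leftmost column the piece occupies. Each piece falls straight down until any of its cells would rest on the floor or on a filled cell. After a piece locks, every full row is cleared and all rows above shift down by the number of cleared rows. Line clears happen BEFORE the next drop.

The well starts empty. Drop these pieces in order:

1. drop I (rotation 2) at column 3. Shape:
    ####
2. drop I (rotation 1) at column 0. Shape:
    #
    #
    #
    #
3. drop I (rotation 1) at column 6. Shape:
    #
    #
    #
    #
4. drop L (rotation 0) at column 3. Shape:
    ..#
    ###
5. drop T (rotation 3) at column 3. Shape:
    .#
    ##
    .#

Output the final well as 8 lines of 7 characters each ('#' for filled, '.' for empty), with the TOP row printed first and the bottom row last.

Answer: .......
.......
.......
....#.#
#..##.#
#...###
#..####
#..####

Derivation:
Drop 1: I rot2 at col 3 lands with bottom-row=0; cleared 0 line(s) (total 0); column heights now [0 0 0 1 1 1 1], max=1
Drop 2: I rot1 at col 0 lands with bottom-row=0; cleared 0 line(s) (total 0); column heights now [4 0 0 1 1 1 1], max=4
Drop 3: I rot1 at col 6 lands with bottom-row=1; cleared 0 line(s) (total 0); column heights now [4 0 0 1 1 1 5], max=5
Drop 4: L rot0 at col 3 lands with bottom-row=1; cleared 0 line(s) (total 0); column heights now [4 0 0 2 2 3 5], max=5
Drop 5: T rot3 at col 3 lands with bottom-row=2; cleared 0 line(s) (total 0); column heights now [4 0 0 4 5 3 5], max=5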